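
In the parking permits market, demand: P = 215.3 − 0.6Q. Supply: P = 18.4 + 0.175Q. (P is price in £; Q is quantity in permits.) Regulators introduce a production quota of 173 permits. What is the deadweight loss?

Competitive equilibrium: 215.3 − 0.6Q = 18.4 + 0.175Q → Q* = 254.0645, P* = 62.8613.
At Q = 173: demand price = 215.3 − 0.6·173 = 111.5; supply price = 18.4 + 0.175·173 = 48.675.
ΔQ = 254.0645 − 173 = 81.0645; wedge = 111.5 − 48.675 = 62.825.
Deadweight loss = ½ × 81.0645 × 62.825 = £2546.44.

£2546.44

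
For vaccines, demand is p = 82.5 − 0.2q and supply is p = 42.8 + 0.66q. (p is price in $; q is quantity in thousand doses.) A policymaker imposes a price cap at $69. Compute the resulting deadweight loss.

Competitive equilibrium: 82.5 − 0.2q = 42.8 + 0.66q → q* = 46.1628, p* = 73.2674.
At the ceiling p = 69, quantity supplied = (69 − 42.8)/0.66 = 39.697.
Willingness to pay at q' = 39.697: 82.5 − 0.2·39.697 = 74.5606.
Δq = 46.1628 − 39.697 = 6.4658; wedge = 74.5606 − 69 = 5.5606.
Deadweight loss = ½ × 6.4658 × 5.5606 = $17.98 thousand.

$17.98 thousand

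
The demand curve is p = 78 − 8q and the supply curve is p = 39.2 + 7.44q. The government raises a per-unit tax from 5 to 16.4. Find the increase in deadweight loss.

7.90

Competitive equilibrium: 78 − 8q = 39.2 + 7.44q → q* = 2.513, p* = 57.8964.
For a per-unit tax t: Δq = t/15.44, so DWL = ½·t·(t/15.44) = t²/30.88.
At t = 5: DWL = 0.81. At t = 16.4: DWL = 8.71.
Increase = 8.71 − 0.81 = 7.90.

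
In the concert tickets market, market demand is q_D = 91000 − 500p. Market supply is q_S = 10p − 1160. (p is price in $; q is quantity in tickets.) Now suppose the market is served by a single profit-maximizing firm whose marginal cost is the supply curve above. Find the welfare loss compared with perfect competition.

$7.90

In inverse form: demand p = 182 − 0.002q, supply p = 116 + 0.1q.
Competitive equilibrium: 182 − 0.002q = 116 + 0.1q → q* = 647.0588, p* = 180.7059.
Marginal revenue: MR = 182 − 0.004q. Set MR = MC: 182 − 0.004q = 116 + 0.1q → q_m = 634.6154.
Price p_m = 182 − 0.002·634.6154 = 180.7308; MC(q_m) = 116 + 0.1·634.6154 = 179.4615.
Competitive q* = 647.0588, so Δq = 12.4434; wedge = 180.7308 − 179.4615 = 1.2693.
Deadweight loss = ½ × 12.4434 × 1.2693 = $7.90.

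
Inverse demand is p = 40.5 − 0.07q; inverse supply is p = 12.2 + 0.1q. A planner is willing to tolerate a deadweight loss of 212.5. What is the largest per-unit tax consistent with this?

Competitive equilibrium: 40.5 − 0.07q = 12.2 + 0.1q → q* = 166.4706, p* = 28.8471.
A tax t gives Δq = t/0.17 and wedge t, so DWL = t²/0.34.
t²/0.34 = 212.5 → t² = 72.25 → t = 8.5.

8.5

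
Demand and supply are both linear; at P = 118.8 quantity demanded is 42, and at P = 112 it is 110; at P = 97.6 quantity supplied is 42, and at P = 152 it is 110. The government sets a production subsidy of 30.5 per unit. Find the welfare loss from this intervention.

Demand slope = (112 − 118.8)/(110 − 42) = −0.1, so P = 123 − 0.1Q.
Supply slope = (152 − 97.6)/(110 − 42) = 0.8, so P = 64 + 0.8Q.
Competitive equilibrium: 123 − 0.1Q = 64 + 0.8Q → Q* = 65.55556, P* = 116.44444.
The subsidy lowers effective supply by 30.5: P = 33.5 + 0.8Q.
New quantity: 123 − 0.1Q = 33.5 + 0.8Q → Q' = 99.44444.
Overproduction ΔQ = 99.44444 − 65.55556 = 33.88888; wedge = subsidy = 30.5.
Deadweight loss = ½ × 33.88888 × 30.5 = 516.81.

516.81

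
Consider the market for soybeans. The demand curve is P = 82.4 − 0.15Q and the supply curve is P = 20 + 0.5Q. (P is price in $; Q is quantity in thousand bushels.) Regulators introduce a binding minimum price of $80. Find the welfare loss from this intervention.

$2080 thousand

Competitive equilibrium: 82.4 − 0.15Q = 20 + 0.5Q → Q* = 96, P* = 68.
At the floor P = 80, quantity demanded = (82.4 − 80)/0.15 = 16.
Sellers' marginal cost at Q' = 16: 20 + 0.5·16 = 28.
ΔQ = 96 − 16 = 80; wedge = 80 − 28 = 52.
Welfare loss = ½ × 80 × 52 = $2080 thousand.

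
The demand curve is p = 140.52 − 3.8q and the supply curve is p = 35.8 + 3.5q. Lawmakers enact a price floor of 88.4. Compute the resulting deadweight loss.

1.45

Competitive equilibrium: 140.52 − 3.8q = 35.8 + 3.5q → q* = 14.3452, p* = 86.0082.
At the floor p = 88.4, quantity demanded = (140.52 − 88.4)/3.8 = 13.7158.
Sellers' marginal cost at q' = 13.7158: 35.8 + 3.5·13.7158 = 83.8053.
Δq = 14.3452 − 13.7158 = 0.6294; wedge = 88.4 − 83.8053 = 4.5947.
Deadweight loss = ½ × 0.6294 × 4.5947 = 1.45.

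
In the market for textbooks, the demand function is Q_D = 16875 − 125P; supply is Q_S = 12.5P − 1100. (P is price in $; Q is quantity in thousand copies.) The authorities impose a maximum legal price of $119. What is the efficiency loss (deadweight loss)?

$945.51 thousand

In inverse form: demand P = 135 − 0.008Q, supply P = 88 + 0.08Q.
Competitive equilibrium: 135 − 0.008Q = 88 + 0.08Q → Q* = 534.0909, P* = 130.7273.
At the ceiling P = 119, quantity supplied = (119 − 88)/0.08 = 387.5.
Willingness to pay at Q' = 387.5: 135 − 0.008·387.5 = 131.9.
ΔQ = 534.0909 − 387.5 = 146.5909; wedge = 131.9 − 119 = 12.9.
DWL = ½ × 146.5909 × 12.9 = $945.51 thousand.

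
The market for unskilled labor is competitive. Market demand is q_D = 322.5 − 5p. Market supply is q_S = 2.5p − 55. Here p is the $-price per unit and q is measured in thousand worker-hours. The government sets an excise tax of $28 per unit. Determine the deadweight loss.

In inverse form: demand p = 64.5 − 0.2q, supply p = 22 + 0.4q.
Competitive equilibrium: 64.5 − 0.2q = 22 + 0.4q → q* = 70.8333, p* = 50.3333.
With the tax, the buyer price exceeds the seller price by 28: (64.5 − 0.2q) − (22 + 0.4q) = 28 → q' = 24.1667.
Δq = 70.8333 − 24.1667 = 46.6666; the wedge equals the tax, 28.
Deadweight loss = ½ × 46.6666 × 28 = $653.33 thousand.

$653.33 thousand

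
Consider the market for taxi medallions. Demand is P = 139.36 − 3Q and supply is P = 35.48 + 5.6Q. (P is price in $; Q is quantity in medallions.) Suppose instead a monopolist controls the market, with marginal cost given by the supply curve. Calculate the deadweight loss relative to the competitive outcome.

Competitive equilibrium: 139.36 − 3Q = 35.48 + 5.6Q → Q* = 12.0791, P* = 103.1228.
Marginal revenue: MR = 139.36 − 6Q. Set MR = MC: 139.36 − 6Q = 35.48 + 5.6Q → Q_m = 8.9552.
Price P_m = 139.36 − 3·8.9552 = 112.4944; MC(Q_m) = 35.48 + 5.6·8.9552 = 85.6291.
Competitive Q* = 12.0791, so ΔQ = 3.1239; wedge = 112.4944 − 85.6291 = 26.8653.
Welfare loss = ½ × 3.1239 × 26.8653 = $41.96.

$41.96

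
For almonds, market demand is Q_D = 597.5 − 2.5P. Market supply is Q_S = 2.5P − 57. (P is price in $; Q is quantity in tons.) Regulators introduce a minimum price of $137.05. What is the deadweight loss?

In inverse form: demand P = 239 − 0.4Q, supply P = 22.8 + 0.4Q.
Competitive equilibrium: 239 − 0.4Q = 22.8 + 0.4Q → Q* = 270.25, P* = 130.9.
At the floor P = 137.05, quantity demanded = (239 − 137.05)/0.4 = 254.875.
Sellers' marginal cost at Q' = 254.875: 22.8 + 0.4·254.875 = 124.75.
ΔQ = 270.25 − 254.875 = 15.375; wedge = 137.05 − 124.75 = 12.3.
The triangle = ½ × 15.375 × 12.3 = $94.56.

$94.56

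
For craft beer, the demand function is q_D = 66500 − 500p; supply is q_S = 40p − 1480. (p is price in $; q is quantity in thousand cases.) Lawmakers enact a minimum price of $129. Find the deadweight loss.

In inverse form: demand p = 133 − 0.002q, supply p = 37 + 0.025q.
Competitive equilibrium: 133 − 0.002q = 37 + 0.025q → q* = 3555.5556, p* = 125.8889.
At the floor p = 129, quantity demanded = (133 − 129)/0.002 = 2000.
Sellers' marginal cost at q' = 2000: 37 + 0.025·2000 = 87.
Δq = 3555.5556 − 2000 = 1555.5556; wedge = 129 − 87 = 42.
Deadweight loss = ½ × 1555.5556 × 42 = $32666.67 thousand.

$32666.67 thousand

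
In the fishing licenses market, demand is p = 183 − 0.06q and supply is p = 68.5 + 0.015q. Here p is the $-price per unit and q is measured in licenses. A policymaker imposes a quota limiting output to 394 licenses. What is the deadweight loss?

Competitive equilibrium: 183 − 0.06q = 68.5 + 0.015q → q* = 1526.6667, p* = 91.4.
At q = 394: demand price = 183 − 0.06·394 = 159.36; supply price = 68.5 + 0.015·394 = 74.41.
Δq = 1526.6667 − 394 = 1132.6667; wedge = 159.36 − 74.41 = 84.95.
Deadweight loss = ½ × 1132.6667 × 84.95 = $48110.02.

$48110.02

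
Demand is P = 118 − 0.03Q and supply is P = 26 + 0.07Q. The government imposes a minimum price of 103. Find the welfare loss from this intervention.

8820

Competitive equilibrium: 118 − 0.03Q = 26 + 0.07Q → Q* = 920, P* = 90.4.
At the floor P = 103, quantity demanded = (118 − 103)/0.03 = 500.
Sellers' marginal cost at Q' = 500: 26 + 0.07·500 = 61.
ΔQ = 920 − 500 = 420; wedge = 103 − 61 = 42.
Deadweight loss = ½ × 420 × 42 = 8820.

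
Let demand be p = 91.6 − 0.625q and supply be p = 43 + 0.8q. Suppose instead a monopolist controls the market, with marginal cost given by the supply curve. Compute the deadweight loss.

Competitive equilibrium: 91.6 − 0.625q = 43 + 0.8q → q* = 34.1053, p* = 70.2842.
Marginal revenue: MR = 91.6 − 1.25q. Set MR = MC: 91.6 − 1.25q = 43 + 0.8q → q_m = 23.7073.
Price p_m = 91.6 − 0.625·23.7073 = 76.7829; MC(q_m) = 43 + 0.8·23.7073 = 61.9658.
Competitive q* = 34.1053, so Δq = 10.398; wedge = 76.7829 − 61.9658 = 14.8171.
Welfare loss = ½ × 10.398 × 14.8171 = 77.03.

77.03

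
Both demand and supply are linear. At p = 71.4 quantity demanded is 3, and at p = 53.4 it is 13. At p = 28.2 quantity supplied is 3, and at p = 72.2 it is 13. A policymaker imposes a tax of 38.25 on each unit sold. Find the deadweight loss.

117.99

Demand slope = (53.4 − 71.4)/(13 − 3) = −1.8, so p = 76.8 − 1.8q.
Supply slope = (72.2 − 28.2)/(13 − 3) = 4.4, so p = 15 + 4.4q.
Competitive equilibrium: 76.8 − 1.8q = 15 + 4.4q → q* = 9.9677, p* = 58.8581.
With the tax, the buyer price exceeds the seller price by 38.25: (76.8 − 1.8q) − (15 + 4.4q) = 38.25 → q' = 3.7984.
Δq = 9.9677 − 3.7984 = 6.1693; the wedge equals the tax, 38.25.
DWL = ½ × 6.1693 × 38.25 = 117.99.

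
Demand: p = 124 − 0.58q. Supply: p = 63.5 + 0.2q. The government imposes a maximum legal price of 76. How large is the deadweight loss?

88.50

Competitive equilibrium: 124 − 0.58q = 63.5 + 0.2q → q* = 77.5641, p* = 79.0128.
At the ceiling p = 76, quantity supplied = (76 − 63.5)/0.2 = 62.5.
Willingness to pay at q' = 62.5: 124 − 0.58·62.5 = 87.75.
Δq = 77.5641 − 62.5 = 15.0641; wedge = 87.75 − 76 = 11.75.
The triangle = ½ × 15.0641 × 11.75 = 88.50.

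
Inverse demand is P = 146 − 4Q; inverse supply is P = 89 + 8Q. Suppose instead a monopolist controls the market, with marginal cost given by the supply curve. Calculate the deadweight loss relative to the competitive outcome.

8.46

Competitive equilibrium: 146 − 4Q = 89 + 8Q → Q* = 4.75, P* = 127.
Marginal revenue: MR = 146 − 8Q. Set MR = MC: 146 − 8Q = 89 + 8Q → Q_m = 3.5625.
Price P_m = 146 − 4·3.5625 = 131.75; MC(Q_m) = 89 + 8·3.5625 = 117.5.
Competitive Q* = 4.75, so ΔQ = 1.1875; wedge = 131.75 − 117.5 = 14.25.
Welfare loss = ½ × 1.1875 × 14.25 = 8.46.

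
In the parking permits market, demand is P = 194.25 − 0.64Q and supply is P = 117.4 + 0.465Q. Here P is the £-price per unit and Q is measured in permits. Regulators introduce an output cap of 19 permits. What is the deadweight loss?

Competitive equilibrium: 194.25 − 0.64Q = 117.4 + 0.465Q → Q* = 69.5475, P* = 149.7396.
At Q = 19: demand price = 194.25 − 0.64·19 = 182.09; supply price = 117.4 + 0.465·19 = 126.235.
ΔQ = 69.5475 − 19 = 50.5475; wedge = 182.09 − 126.235 = 55.855.
Welfare loss = ½ × 50.5475 × 55.855 = £1411.67.

£1411.67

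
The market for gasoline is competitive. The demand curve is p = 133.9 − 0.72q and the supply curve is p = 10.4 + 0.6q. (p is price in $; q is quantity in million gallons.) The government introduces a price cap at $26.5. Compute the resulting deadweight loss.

Competitive equilibrium: 133.9 − 0.72q = 10.4 + 0.6q → q* = 93.5606, p* = 66.5364.
At the ceiling p = 26.5, quantity supplied = (26.5 − 10.4)/0.6 = 26.8333.
Willingness to pay at q' = 26.8333: 133.9 − 0.72·26.8333 = 114.58.
Δq = 93.5606 − 26.8333 = 66.7273; wedge = 114.58 − 26.5 = 88.08.
Welfare loss = ½ × 66.7273 × 88.08 = $2938.67 million.

$2938.67 million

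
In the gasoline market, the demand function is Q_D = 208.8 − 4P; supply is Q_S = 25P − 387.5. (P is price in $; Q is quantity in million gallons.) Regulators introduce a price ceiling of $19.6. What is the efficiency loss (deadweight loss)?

$83.88 million

In inverse form: demand P = 52.2 − 0.25Q, supply P = 15.5 + 0.04Q.
Competitive equilibrium: 52.2 − 0.25Q = 15.5 + 0.04Q → Q* = 126.5517, P* = 20.5621.
At the ceiling P = 19.6, quantity supplied = (19.6 − 15.5)/0.04 = 102.5.
Willingness to pay at Q' = 102.5: 52.2 − 0.25·102.5 = 26.575.
ΔQ = 126.5517 − 102.5 = 24.0517; wedge = 26.575 − 19.6 = 6.975.
Deadweight loss = ½ × 24.0517 × 6.975 = $83.88 million.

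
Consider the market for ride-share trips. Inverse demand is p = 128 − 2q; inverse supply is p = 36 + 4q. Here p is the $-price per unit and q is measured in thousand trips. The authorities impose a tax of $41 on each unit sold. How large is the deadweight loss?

$140.08 thousand

Competitive equilibrium: 128 − 2q = 36 + 4q → q* = 15.3333, p* = 97.3333.
With the tax, the buyer price exceeds the seller price by 41: (128 − 2q) − (36 + 4q) = 41 → q' = 8.5.
Δq = 15.3333 − 8.5 = 6.8333; the wedge equals the tax, 41.
The triangle = ½ × 6.8333 × 41 = $140.08 thousand.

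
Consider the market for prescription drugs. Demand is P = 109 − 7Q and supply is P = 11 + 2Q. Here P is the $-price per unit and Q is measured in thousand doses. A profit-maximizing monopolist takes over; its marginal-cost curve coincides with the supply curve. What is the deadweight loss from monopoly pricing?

Competitive equilibrium: 109 − 7Q = 11 + 2Q → Q* = 10.8889, P* = 32.7778.
Marginal revenue: MR = 109 − 14Q. Set MR = MC: 109 − 14Q = 11 + 2Q → Q_m = 6.125.
Price P_m = 109 − 7·6.125 = 66.125; MC(Q_m) = 11 + 2·6.125 = 23.25.
Competitive Q* = 10.8889, so ΔQ = 4.7639; wedge = 66.125 − 23.25 = 42.875.
The triangle = ½ × 4.7639 × 42.875 = $102.13 thousand.

$102.13 thousand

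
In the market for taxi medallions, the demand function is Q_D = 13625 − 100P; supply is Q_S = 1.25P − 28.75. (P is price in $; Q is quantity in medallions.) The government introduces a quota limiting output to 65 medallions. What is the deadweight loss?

$2266.89

In inverse form: demand P = 136.25 − 0.01Q, supply P = 23 + 0.8Q.
Competitive equilibrium: 136.25 − 0.01Q = 23 + 0.8Q → Q* = 139.8148, P* = 134.8519.
At Q = 65: demand price = 136.25 − 0.01·65 = 135.6; supply price = 23 + 0.8·65 = 75.
ΔQ = 139.8148 − 65 = 74.8148; wedge = 135.6 − 75 = 60.6.
The triangle = ½ × 74.8148 × 60.6 = $2266.89.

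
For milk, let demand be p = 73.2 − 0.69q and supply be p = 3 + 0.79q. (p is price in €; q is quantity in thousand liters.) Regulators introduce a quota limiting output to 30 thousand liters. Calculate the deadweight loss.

€224.88 thousand

Competitive equilibrium: 73.2 − 0.69q = 3 + 0.79q → q* = 47.4324, p* = 40.4716.
At q = 30: demand price = 73.2 − 0.69·30 = 52.5; supply price = 3 + 0.79·30 = 26.7.
Δq = 47.4324 − 30 = 17.4324; wedge = 52.5 − 26.7 = 25.8.
DWL = ½ × 17.4324 × 25.8 = €224.88 thousand.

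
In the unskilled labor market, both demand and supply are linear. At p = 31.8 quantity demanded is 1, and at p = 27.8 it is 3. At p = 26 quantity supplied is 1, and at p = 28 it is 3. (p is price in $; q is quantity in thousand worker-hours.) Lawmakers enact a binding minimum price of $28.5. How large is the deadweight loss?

$0.12 thousand

Demand slope = (27.8 − 31.8)/(3 − 1) = −2, so p = 33.8 − 2q.
Supply slope = (28 − 26)/(3 − 1) = 1, so p = 25 + q.
Competitive equilibrium: 33.8 − 2q = 25 + q → q* = 2.9333, p* = 27.9333.
At the floor p = 28.5, quantity demanded = (33.8 − 28.5)/2 = 2.65.
Sellers' marginal cost at q' = 2.65: 25 + 1·2.65 = 27.65.
Δq = 2.9333 − 2.65 = 0.2833; wedge = 28.5 − 27.65 = 0.85.
DWL = ½ × 0.2833 × 0.85 = $0.12 thousand.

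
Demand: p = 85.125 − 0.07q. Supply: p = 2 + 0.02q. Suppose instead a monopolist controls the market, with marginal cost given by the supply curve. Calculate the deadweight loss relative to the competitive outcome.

Competitive equilibrium: 85.125 − 0.07q = 2 + 0.02q → q* = 923.61111, p* = 20.47222.
Marginal revenue: MR = 85.125 − 0.14q. Set MR = MC: 85.125 − 0.14q = 2 + 0.02q → q_m = 519.53125.
Price p_m = 85.125 − 0.07·519.53125 = 48.75781; MC(q_m) = 2 + 0.02·519.53125 = 12.39063.
Competitive q* = 923.61111, so Δq = 404.07986; wedge = 48.75781 − 12.39063 = 36.36718.
DWL = ½ × 404.07986 × 36.36718 = 7347.62.

7347.62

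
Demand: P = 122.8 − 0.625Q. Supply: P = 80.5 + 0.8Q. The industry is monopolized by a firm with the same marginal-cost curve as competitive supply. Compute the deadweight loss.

58.36

Competitive equilibrium: 122.8 − 0.625Q = 80.5 + 0.8Q → Q* = 29.6842, P* = 104.2474.
Marginal revenue: MR = 122.8 − 1.25Q. Set MR = MC: 122.8 − 1.25Q = 80.5 + 0.8Q → Q_m = 20.6341.
Price P_m = 122.8 − 0.625·20.6341 = 109.9037; MC(Q_m) = 80.5 + 0.8·20.6341 = 97.0073.
Competitive Q* = 29.6842, so ΔQ = 9.0501; wedge = 109.9037 − 97.0073 = 12.8964.
DWL = ½ × 9.0501 × 12.8964 = 58.36.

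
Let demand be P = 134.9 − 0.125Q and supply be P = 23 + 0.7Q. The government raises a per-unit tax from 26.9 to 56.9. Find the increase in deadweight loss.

Competitive equilibrium: 134.9 − 0.125Q = 23 + 0.7Q → Q* = 135.6364, P* = 117.9455.
For a per-unit tax t: ΔQ = t/0.825, so DWL = ½·t·(t/0.825) = t²/1.65.
At t = 26.9: DWL = 438.552. At t = 56.9: DWL = 1962.188.
Increase = 1962.188 − 438.552 = 1523.64.

1523.64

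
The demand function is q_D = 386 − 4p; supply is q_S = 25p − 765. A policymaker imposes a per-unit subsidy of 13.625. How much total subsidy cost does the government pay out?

In inverse form: demand p = 96.5 − 0.25q, supply p = 30.6 + 0.04q.
Competitive equilibrium: 96.5 − 0.25q = 30.6 + 0.04q → q* = 227.2414, p* = 39.6897.
The subsidy lowers effective supply by 13.625: p = 16.975 + 0.04q.
New quantity: 96.5 − 0.25q = 16.975 + 0.04q → q' = 274.2241.
Total subsidy cost = 13.625 × 274.2241 = 3736.30.

3736.30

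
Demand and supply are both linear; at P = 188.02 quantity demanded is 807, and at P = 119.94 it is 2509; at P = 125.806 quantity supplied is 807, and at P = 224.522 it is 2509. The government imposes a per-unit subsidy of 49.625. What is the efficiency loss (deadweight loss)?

Demand slope = (119.94 − 188.02)/(2509 − 807) = −0.04, so P = 220.3 − 0.04Q.
Supply slope = (224.522 − 125.806)/(2509 − 807) = 0.058, so P = 79 + 0.058Q.
Competitive equilibrium: 220.3 − 0.04Q = 79 + 0.058Q → Q* = 1441.8367, P* = 162.6265.
The subsidy lowers effective supply by 49.625: P = 29.375 + 0.058Q.
New quantity: 220.3 − 0.04Q = 29.375 + 0.058Q → Q' = 1948.2143.
Overproduction ΔQ = 1948.2143 − 1441.8367 = 506.3776; wedge = subsidy = 49.625.
Welfare loss = ½ × 506.3776 × 49.625 = 12564.49.

12564.49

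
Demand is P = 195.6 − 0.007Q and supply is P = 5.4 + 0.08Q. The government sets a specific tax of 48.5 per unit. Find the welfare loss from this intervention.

13518.68

Competitive equilibrium: 195.6 − 0.007Q = 5.4 + 0.08Q → Q* = 2186.2069, P* = 180.2966.
With the tax, the buyer price exceeds the seller price by 48.5: (195.6 − 0.007Q) − (5.4 + 0.08Q) = 48.5 → Q' = 1628.7356.
ΔQ = 2186.2069 − 1628.7356 = 557.4713; the wedge equals the tax, 48.5.
Deadweight loss = ½ × 557.4713 × 48.5 = 13518.68.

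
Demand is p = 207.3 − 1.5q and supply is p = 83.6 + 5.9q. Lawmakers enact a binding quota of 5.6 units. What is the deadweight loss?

457.21

Competitive equilibrium: 207.3 − 1.5q = 83.6 + 5.9q → q* = 16.7162, p* = 182.2257.
At q = 5.6: demand price = 207.3 − 1.5·5.6 = 198.9; supply price = 83.6 + 5.9·5.6 = 116.64.
Δq = 16.7162 − 5.6 = 11.1162; wedge = 198.9 − 116.64 = 82.26.
Welfare loss = ½ × 11.1162 × 82.26 = 457.21.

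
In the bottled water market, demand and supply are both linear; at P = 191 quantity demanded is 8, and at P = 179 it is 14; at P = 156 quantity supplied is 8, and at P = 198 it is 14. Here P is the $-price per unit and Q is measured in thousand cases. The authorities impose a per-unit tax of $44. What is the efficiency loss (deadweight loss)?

Demand slope = (179 − 191)/(14 − 8) = −2, so P = 207 − 2Q.
Supply slope = (198 − 156)/(14 − 8) = 7, so P = 100 + 7Q.
Competitive equilibrium: 207 − 2Q = 100 + 7Q → Q* = 11.8889, P* = 183.2222.
With the tax, the buyer price exceeds the seller price by 44: (207 − 2Q) − (100 + 7Q) = 44 → Q' = 7.
ΔQ = 11.8889 − 7 = 4.8889; the wedge equals the tax, 44.
The triangle = ½ × 4.8889 × 44 = $107.56 thousand.

$107.56 thousand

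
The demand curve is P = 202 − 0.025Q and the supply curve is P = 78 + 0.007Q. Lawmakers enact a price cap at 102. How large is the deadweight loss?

3188.78

Competitive equilibrium: 202 − 0.025Q = 78 + 0.007Q → Q* = 3875, P* = 105.125.
At the ceiling P = 102, quantity supplied = (102 − 78)/0.007 = 3428.571429.
Willingness to pay at Q' = 3428.571429: 202 − 0.025·3428.571429 = 116.285714.
ΔQ = 3875 − 3428.571429 = 446.428571; wedge = 116.285714 − 102 = 14.285714.
DWL = ½ × 446.428571 × 14.285714 = 3188.78.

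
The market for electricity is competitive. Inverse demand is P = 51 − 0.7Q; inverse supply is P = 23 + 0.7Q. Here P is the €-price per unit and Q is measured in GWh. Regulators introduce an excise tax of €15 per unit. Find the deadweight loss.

€80.36

Competitive equilibrium: 51 − 0.7Q = 23 + 0.7Q → Q* = 20, P* = 37.
With the tax, the buyer price exceeds the seller price by 15: (51 − 0.7Q) − (23 + 0.7Q) = 15 → Q' = 9.2857.
ΔQ = 20 − 9.2857 = 10.7143; the wedge equals the tax, 15.
Welfare loss = ½ × 10.7143 × 15 = €80.36.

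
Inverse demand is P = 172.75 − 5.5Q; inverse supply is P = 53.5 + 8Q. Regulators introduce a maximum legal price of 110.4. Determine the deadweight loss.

19.99

Competitive equilibrium: 172.75 − 5.5Q = 53.5 + 8Q → Q* = 8.8333, P* = 124.1667.
At the ceiling P = 110.4, quantity supplied = (110.4 − 53.5)/8 = 7.1125.
Willingness to pay at Q' = 7.1125: 172.75 − 5.5·7.1125 = 133.6313.
ΔQ = 8.8333 − 7.1125 = 1.7208; wedge = 133.6313 − 110.4 = 23.2313.
DWL = ½ × 1.7208 × 23.2313 = 19.99.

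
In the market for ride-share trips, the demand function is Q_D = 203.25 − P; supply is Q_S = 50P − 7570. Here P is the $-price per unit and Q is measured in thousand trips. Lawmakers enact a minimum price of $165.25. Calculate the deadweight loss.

$83.99 thousand

In inverse form: demand P = 203.25 − Q, supply P = 151.4 + 0.02Q.
Competitive equilibrium: 203.25 − Q = 151.4 + 0.02Q → Q* = 50.8333, P* = 152.4167.
At the floor P = 165.25, quantity demanded = (203.25 − 165.25)/1 = 38.
Sellers' marginal cost at Q' = 38: 151.4 + 0.02·38 = 152.16.
ΔQ = 50.8333 − 38 = 12.8333; wedge = 165.25 − 152.16 = 13.09.
The triangle = ½ × 12.8333 × 13.09 = $83.99 thousand.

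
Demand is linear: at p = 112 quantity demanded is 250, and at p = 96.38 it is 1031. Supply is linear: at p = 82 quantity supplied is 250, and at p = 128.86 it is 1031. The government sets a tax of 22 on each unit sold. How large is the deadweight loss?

3025

Demand slope = (96.38 − 112)/(1031 − 250) = −0.02, so p = 117 − 0.02q.
Supply slope = (128.86 − 82)/(1031 − 250) = 0.06, so p = 67 + 0.06q.
Competitive equilibrium: 117 − 0.02q = 67 + 0.06q → q* = 625, p* = 104.5.
With the tax, the buyer price exceeds the seller price by 22: (117 − 0.02q) − (67 + 0.06q) = 22 → q' = 350.
Δq = 625 − 350 = 275; the wedge equals the tax, 22.
Deadweight loss = ½ × 275 × 22 = 3025.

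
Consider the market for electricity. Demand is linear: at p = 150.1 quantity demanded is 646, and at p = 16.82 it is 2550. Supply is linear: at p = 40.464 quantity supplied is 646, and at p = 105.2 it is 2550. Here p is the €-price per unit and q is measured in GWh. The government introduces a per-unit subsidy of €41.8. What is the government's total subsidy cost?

€87868.42

Demand slope = (16.82 − 150.1)/(2550 − 646) = −0.07, so p = 195.32 − 0.07q.
Supply slope = (105.2 − 40.464)/(2550 − 646) = 0.034, so p = 18.5 + 0.034q.
Competitive equilibrium: 195.32 − 0.07q = 18.5 + 0.034q → q* = 1700.1923, p* = 76.3065.
The subsidy lowers effective supply by 41.8: p = 0.034q − 23.3.
New quantity: 195.32 − 0.07q = 0.034q − 23.3 → q' = 2102.1154.
Total subsidy cost = 41.8 × 2102.1154 = €87868.42.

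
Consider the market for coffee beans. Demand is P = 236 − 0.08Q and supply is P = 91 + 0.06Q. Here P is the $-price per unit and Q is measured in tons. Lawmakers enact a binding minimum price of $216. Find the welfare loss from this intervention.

$43214.29

Competitive equilibrium: 236 − 0.08Q = 91 + 0.06Q → Q* = 1035.7143, P* = 153.1429.
At the floor P = 216, quantity demanded = (236 − 216)/0.08 = 250.
Sellers' marginal cost at Q' = 250: 91 + 0.06·250 = 106.
ΔQ = 1035.7143 − 250 = 785.7143; wedge = 216 − 106 = 110.
Deadweight loss = ½ × 785.7143 × 110 = $43214.29.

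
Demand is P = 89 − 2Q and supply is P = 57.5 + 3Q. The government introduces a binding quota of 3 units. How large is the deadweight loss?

27.225

Competitive equilibrium: 89 − 2Q = 57.5 + 3Q → Q* = 6.3, P* = 76.4.
At Q = 3: demand price = 89 − 2·3 = 83; supply price = 57.5 + 3·3 = 66.5.
ΔQ = 6.3 − 3 = 3.3; wedge = 83 − 66.5 = 16.5.
Deadweight loss = ½ × 3.3 × 16.5 = 27.225.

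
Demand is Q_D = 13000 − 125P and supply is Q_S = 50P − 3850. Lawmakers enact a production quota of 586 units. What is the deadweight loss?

In inverse form: demand P = 104 − 0.008Q, supply P = 77 + 0.02Q.
Competitive equilibrium: 104 − 0.008Q = 77 + 0.02Q → Q* = 964.2857, P* = 96.2857.
At Q = 586: demand price = 104 − 0.008·586 = 99.312; supply price = 77 + 0.02·586 = 88.72.
ΔQ = 964.2857 − 586 = 378.2857; wedge = 99.312 − 88.72 = 10.592.
The triangle = ½ × 378.2857 × 10.592 = 2003.40.

2003.40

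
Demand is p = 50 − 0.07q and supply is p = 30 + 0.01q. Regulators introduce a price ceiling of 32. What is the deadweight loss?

Competitive equilibrium: 50 − 0.07q = 30 + 0.01q → q* = 250, p* = 32.5.
At the ceiling p = 32, quantity supplied = (32 − 30)/0.01 = 200.
Willingness to pay at q' = 200: 50 − 0.07·200 = 36.
Δq = 250 − 200 = 50; wedge = 36 − 32 = 4.
The triangle = ½ × 50 × 4 = 100.

100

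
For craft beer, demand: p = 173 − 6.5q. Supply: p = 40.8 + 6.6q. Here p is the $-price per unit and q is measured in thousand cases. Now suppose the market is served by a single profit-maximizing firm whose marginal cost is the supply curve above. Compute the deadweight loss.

$73.36 thousand

Competitive equilibrium: 173 − 6.5q = 40.8 + 6.6q → q* = 10.0916, p* = 107.4046.
Marginal revenue: MR = 173 − 13q. Set MR = MC: 173 − 13q = 40.8 + 6.6q → q_m = 6.7449.
Price p_m = 173 − 6.5·6.7449 = 129.1582; MC(q_m) = 40.8 + 6.6·6.7449 = 85.3163.
Competitive q* = 10.0916, so Δq = 3.3467; wedge = 129.1582 − 85.3163 = 43.8419.
Welfare loss = ½ × 3.3467 × 43.8419 = $73.36 thousand.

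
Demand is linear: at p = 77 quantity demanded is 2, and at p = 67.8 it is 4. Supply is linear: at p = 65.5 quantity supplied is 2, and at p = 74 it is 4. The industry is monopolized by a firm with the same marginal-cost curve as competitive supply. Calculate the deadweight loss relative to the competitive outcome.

5.63

Demand slope = (67.8 − 77)/(4 − 2) = −4.6, so p = 86.2 − 4.6q.
Supply slope = (74 − 65.5)/(4 − 2) = 4.25, so p = 57 + 4.25q.
Competitive equilibrium: 86.2 − 4.6q = 57 + 4.25q → q* = 3.2994, p* = 71.0226.
Marginal revenue: MR = 86.2 − 9.2q. Set MR = MC: 86.2 − 9.2q = 57 + 4.25q → q_m = 2.171.
Price p_m = 86.2 − 4.6·2.171 = 76.2134; MC(q_m) = 57 + 4.25·2.171 = 66.2268.
Competitive q* = 3.2994, so Δq = 1.1284; wedge = 76.2134 − 66.2268 = 9.9866.
Deadweight loss = ½ × 1.1284 × 9.9866 = 5.63.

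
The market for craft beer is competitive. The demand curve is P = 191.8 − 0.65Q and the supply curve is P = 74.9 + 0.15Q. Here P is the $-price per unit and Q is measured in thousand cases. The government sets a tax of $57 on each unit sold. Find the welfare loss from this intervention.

$2030.625 thousand

Competitive equilibrium: 191.8 − 0.65Q = 74.9 + 0.15Q → Q* = 146.125, P* = 96.8188.
With the tax, the buyer price exceeds the seller price by 57: (191.8 − 0.65Q) − (74.9 + 0.15Q) = 57 → Q' = 74.875.
ΔQ = 146.125 − 74.875 = 71.25; the wedge equals the tax, 57.
The triangle = ½ × 71.25 × 57 = $2030.625 thousand.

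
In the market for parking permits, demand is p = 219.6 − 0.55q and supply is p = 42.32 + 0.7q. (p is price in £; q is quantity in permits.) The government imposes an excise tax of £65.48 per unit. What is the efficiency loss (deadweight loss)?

£1715.05

Competitive equilibrium: 219.6 − 0.55q = 42.32 + 0.7q → q* = 141.824, p* = 141.5968.
With the tax, the buyer price exceeds the seller price by 65.48: (219.6 − 0.55q) − (42.32 + 0.7q) = 65.48 → q' = 89.44.
Δq = 141.824 − 89.44 = 52.384; the wedge equals the tax, 65.48.
DWL = ½ × 52.384 × 65.48 = £1715.05.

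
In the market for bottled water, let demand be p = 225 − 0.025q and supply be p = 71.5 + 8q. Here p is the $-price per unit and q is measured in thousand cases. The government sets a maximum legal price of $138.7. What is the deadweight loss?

$461.77 thousand

Competitive equilibrium: 225 − 0.025q = 71.5 + 8q → q* = 19.1277, p* = 224.5218.
At the ceiling p = 138.7, quantity supplied = (138.7 − 71.5)/8 = 8.4.
Willingness to pay at q' = 8.4: 225 − 0.025·8.4 = 224.79.
Δq = 19.1277 − 8.4 = 10.7277; wedge = 224.79 − 138.7 = 86.09.
Welfare loss = ½ × 10.7277 × 86.09 = $461.77 thousand.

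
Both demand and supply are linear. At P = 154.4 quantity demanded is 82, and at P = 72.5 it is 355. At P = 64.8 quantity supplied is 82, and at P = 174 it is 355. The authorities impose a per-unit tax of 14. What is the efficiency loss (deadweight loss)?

140

Demand slope = (72.5 − 154.4)/(355 − 82) = −0.3, so P = 179 − 0.3Q.
Supply slope = (174 − 64.8)/(355 − 82) = 0.4, so P = 32 + 0.4Q.
Competitive equilibrium: 179 − 0.3Q = 32 + 0.4Q → Q* = 210, P* = 116.
With the tax, the buyer price exceeds the seller price by 14: (179 − 0.3Q) − (32 + 0.4Q) = 14 → Q' = 190.
ΔQ = 210 − 190 = 20; the wedge equals the tax, 14.
Welfare loss = ½ × 20 × 14 = 140.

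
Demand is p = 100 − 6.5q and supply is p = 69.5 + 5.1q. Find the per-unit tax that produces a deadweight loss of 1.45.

5.8

Competitive equilibrium: 100 − 6.5q = 69.5 + 5.1q → q* = 2.6293, p* = 82.9095.
A tax t gives Δq = t/11.6 and wedge t, so DWL = t²/23.2.
t²/23.2 = 1.45 → t² = 33.64 → t = 5.8.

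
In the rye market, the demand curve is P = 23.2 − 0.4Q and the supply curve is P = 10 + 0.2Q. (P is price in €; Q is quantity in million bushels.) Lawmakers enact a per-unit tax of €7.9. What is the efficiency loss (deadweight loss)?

Competitive equilibrium: 23.2 − 0.4Q = 10 + 0.2Q → Q* = 22, P* = 14.4.
With the tax, the buyer price exceeds the seller price by 7.9: (23.2 − 0.4Q) − (10 + 0.2Q) = 7.9 → Q' = 8.8333.
ΔQ = 22 − 8.8333 = 13.1667; the wedge equals the tax, 7.9.
Deadweight loss = ½ × 13.1667 × 7.9 = €52.01 million.

€52.01 million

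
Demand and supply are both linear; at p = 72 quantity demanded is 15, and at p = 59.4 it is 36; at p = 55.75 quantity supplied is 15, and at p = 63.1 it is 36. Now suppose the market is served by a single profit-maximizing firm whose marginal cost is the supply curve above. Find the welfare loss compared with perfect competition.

Demand slope = (59.4 − 72)/(36 − 15) = −0.6, so p = 81 − 0.6q.
Supply slope = (63.1 − 55.75)/(36 − 15) = 0.35, so p = 50.5 + 0.35q.
Competitive equilibrium: 81 − 0.6q = 50.5 + 0.35q → q* = 32.10526, p* = 61.73684.
Marginal revenue: MR = 81 − 1.2q. Set MR = MC: 81 − 1.2q = 50.5 + 0.35q → q_m = 19.67742.
Price p_m = 81 − 0.6·19.67742 = 69.19355; MC(q_m) = 50.5 + 0.35·19.67742 = 57.3871.
Competitive q* = 32.10526, so Δq = 12.42784; wedge = 69.19355 − 57.3871 = 11.80645.
DWL = ½ × 12.42784 × 11.80645 = 73.36.

73.36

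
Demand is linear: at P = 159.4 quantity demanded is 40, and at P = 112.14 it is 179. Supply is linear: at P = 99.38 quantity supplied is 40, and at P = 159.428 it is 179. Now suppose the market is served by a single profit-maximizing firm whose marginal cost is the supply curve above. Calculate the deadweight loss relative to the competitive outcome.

Demand slope = (112.14 − 159.4)/(179 − 40) = −0.34, so P = 173 − 0.34Q.
Supply slope = (159.428 − 99.38)/(179 − 40) = 0.432, so P = 82.1 + 0.432Q.
Competitive equilibrium: 173 − 0.34Q = 82.1 + 0.432Q → Q* = 117.7461, P* = 132.9663.
Marginal revenue: MR = 173 − 0.68Q. Set MR = MC: 173 − 0.68Q = 82.1 + 0.432Q → Q_m = 81.7446.
Price P_m = 173 − 0.34·81.7446 = 145.2068; MC(Q_m) = 82.1 + 0.432·81.7446 = 117.4137.
Competitive Q* = 117.7461, so ΔQ = 36.0015; wedge = 145.2068 − 117.4137 = 27.7931.
Welfare loss = ½ × 36.0015 × 27.7931 = 500.30.

500.30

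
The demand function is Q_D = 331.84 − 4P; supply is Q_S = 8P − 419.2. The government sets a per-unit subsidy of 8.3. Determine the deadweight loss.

In inverse form: demand P = 82.96 − 0.25Q, supply P = 52.4 + 0.125Q.
Competitive equilibrium: 82.96 − 0.25Q = 52.4 + 0.125Q → Q* = 81.4933, P* = 62.5867.
The subsidy lowers effective supply by 8.3: P = 44.1 + 0.125Q.
New quantity: 82.96 − 0.25Q = 44.1 + 0.125Q → Q' = 103.6267.
Overproduction ΔQ = 103.6267 − 81.4933 = 22.1334; wedge = subsidy = 8.3.
DWL = ½ × 22.1334 × 8.3 = 91.85.

91.85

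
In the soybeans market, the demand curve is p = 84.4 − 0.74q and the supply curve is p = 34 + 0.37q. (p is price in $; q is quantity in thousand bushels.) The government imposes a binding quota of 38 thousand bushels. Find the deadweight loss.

Competitive equilibrium: 84.4 − 0.74q = 34 + 0.37q → q* = 45.4054, p* = 50.8.
At q = 38: demand price = 84.4 − 0.74·38 = 56.28; supply price = 34 + 0.37·38 = 48.06.
Δq = 45.4054 − 38 = 7.4054; wedge = 56.28 − 48.06 = 8.22.
The triangle = ½ × 7.4054 × 8.22 = $30.44 thousand.

$30.44 thousand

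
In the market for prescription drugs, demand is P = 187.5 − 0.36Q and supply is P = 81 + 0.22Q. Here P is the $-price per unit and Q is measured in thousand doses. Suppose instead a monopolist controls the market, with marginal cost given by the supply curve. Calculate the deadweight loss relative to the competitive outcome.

Competitive equilibrium: 187.5 − 0.36Q = 81 + 0.22Q → Q* = 183.6207, P* = 121.3966.
Marginal revenue: MR = 187.5 − 0.72Q. Set MR = MC: 187.5 − 0.72Q = 81 + 0.22Q → Q_m = 113.2979.
Price P_m = 187.5 − 0.36·113.2979 = 146.7128; MC(Q_m) = 81 + 0.22·113.2979 = 105.9255.
Competitive Q* = 183.6207, so ΔQ = 70.3228; wedge = 146.7128 − 105.9255 = 40.7873.
The triangle = ½ × 70.3228 × 40.7873 = $1434.14 thousand.

$1434.14 thousand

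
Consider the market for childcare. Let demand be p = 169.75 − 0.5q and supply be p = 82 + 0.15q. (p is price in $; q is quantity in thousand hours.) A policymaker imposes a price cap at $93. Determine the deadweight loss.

Competitive equilibrium: 169.75 − 0.5q = 82 + 0.15q → q* = 135, p* = 102.25.
At the ceiling p = 93, quantity supplied = (93 − 82)/0.15 = 73.33333.
Willingness to pay at q' = 73.33333: 169.75 − 0.5·73.33333 = 133.08334.
Δq = 135 − 73.33333 = 61.66667; wedge = 133.08334 − 93 = 40.08334.
Deadweight loss = ½ × 61.66667 × 40.08334 = $1235.90 thousand.

$1235.90 thousand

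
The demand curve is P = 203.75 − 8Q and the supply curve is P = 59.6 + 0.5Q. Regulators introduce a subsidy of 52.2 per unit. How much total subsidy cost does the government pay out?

Competitive equilibrium: 203.75 − 8Q = 59.6 + 0.5Q → Q* = 16.9588, P* = 68.0794.
The subsidy lowers effective supply by 52.2: P = 7.4 + 0.5Q.
New quantity: 203.75 − 8Q = 7.4 + 0.5Q → Q' = 23.1.
Total subsidy cost = 52.2 × 23.1 = 1205.82.

1205.82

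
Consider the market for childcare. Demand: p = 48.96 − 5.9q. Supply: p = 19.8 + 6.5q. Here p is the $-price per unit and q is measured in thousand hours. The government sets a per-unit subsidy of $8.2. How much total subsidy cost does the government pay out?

Competitive equilibrium: 48.96 − 5.9q = 19.8 + 6.5q → q* = 2.3516, p* = 35.0855.
The subsidy lowers effective supply by 8.2: p = 11.6 + 6.5q.
New quantity: 48.96 − 5.9q = 11.6 + 6.5q → q' = 3.0129.
Total subsidy cost = 8.2 × 3.0129 = $24.71 thousand.

$24.71 thousand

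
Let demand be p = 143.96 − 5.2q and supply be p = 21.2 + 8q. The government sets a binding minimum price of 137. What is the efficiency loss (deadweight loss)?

418.35

Competitive equilibrium: 143.96 − 5.2q = 21.2 + 8q → q* = 9.3, p* = 95.6.
At the floor p = 137, quantity demanded = (143.96 − 137)/5.2 = 1.33846.
Sellers' marginal cost at q' = 1.33846: 21.2 + 8·1.33846 = 31.90768.
Δq = 9.3 − 1.33846 = 7.96154; wedge = 137 − 31.90768 = 105.09232.
The triangle = ½ × 7.96154 × 105.09232 = 418.35.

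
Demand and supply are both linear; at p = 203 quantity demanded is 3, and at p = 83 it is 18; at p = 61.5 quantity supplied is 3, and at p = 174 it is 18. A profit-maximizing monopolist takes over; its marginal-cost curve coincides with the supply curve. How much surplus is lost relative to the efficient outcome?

132.13

Demand slope = (83 − 203)/(18 − 3) = −8, so p = 227 − 8q.
Supply slope = (174 − 61.5)/(18 − 3) = 7.5, so p = 39 + 7.5q.
Competitive equilibrium: 227 − 8q = 39 + 7.5q → q* = 12.129, p* = 129.9677.
Marginal revenue: MR = 227 − 16q. Set MR = MC: 227 − 16q = 39 + 7.5q → q_m = 8.
Price p_m = 227 − 8·8 = 163; MC(q_m) = 39 + 7.5·8 = 99.
Competitive q* = 12.129, so Δq = 4.129; wedge = 163 − 99 = 64.
DWL = ½ × 4.129 × 64 = 132.13.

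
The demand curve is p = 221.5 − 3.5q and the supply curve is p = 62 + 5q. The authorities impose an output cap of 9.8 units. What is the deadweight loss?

Competitive equilibrium: 221.5 − 3.5q = 62 + 5q → q* = 18.7647, p* = 155.8235.
At q = 9.8: demand price = 221.5 − 3.5·9.8 = 187.2; supply price = 62 + 5·9.8 = 111.
Δq = 18.7647 − 9.8 = 8.9647; wedge = 187.2 − 111 = 76.2.
The triangle = ½ × 8.9647 × 76.2 = 341.56.

341.56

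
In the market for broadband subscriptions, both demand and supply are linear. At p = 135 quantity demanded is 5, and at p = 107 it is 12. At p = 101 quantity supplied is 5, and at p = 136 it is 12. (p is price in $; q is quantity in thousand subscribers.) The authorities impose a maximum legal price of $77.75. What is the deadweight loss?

Demand slope = (107 − 135)/(12 − 5) = −4, so p = 155 − 4q.
Supply slope = (136 − 101)/(12 − 5) = 5, so p = 76 + 5q.
Competitive equilibrium: 155 − 4q = 76 + 5q → q* = 8.7778, p* = 119.8889.
At the ceiling p = 77.75, quantity supplied = (77.75 − 76)/5 = 0.35.
Willingness to pay at q' = 0.35: 155 − 4·0.35 = 153.6.
Δq = 8.7778 − 0.35 = 8.4278; wedge = 153.6 − 77.75 = 75.85.
The triangle = ½ × 8.4278 × 75.85 = $319.62 thousand.

$319.62 thousand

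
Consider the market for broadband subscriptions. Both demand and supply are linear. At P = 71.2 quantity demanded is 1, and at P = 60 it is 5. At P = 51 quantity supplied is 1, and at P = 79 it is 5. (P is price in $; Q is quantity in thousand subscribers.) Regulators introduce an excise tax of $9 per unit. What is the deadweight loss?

Demand slope = (60 − 71.2)/(5 − 1) = −2.8, so P = 74 − 2.8Q.
Supply slope = (79 − 51)/(5 − 1) = 7, so P = 44 + 7Q.
Competitive equilibrium: 74 − 2.8Q = 44 + 7Q → Q* = 3.0612, P* = 65.4286.
With the tax, the buyer price exceeds the seller price by 9: (74 − 2.8Q) − (44 + 7Q) = 9 → Q' = 2.1429.
ΔQ = 3.0612 − 2.1429 = 0.9183; the wedge equals the tax, 9.
DWL = ½ × 0.9183 × 9 = $4.13 thousand.

$4.13 thousand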